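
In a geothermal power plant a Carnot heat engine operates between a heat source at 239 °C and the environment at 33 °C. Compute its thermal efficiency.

T_H = 239 °C → 239 + 273.15 = 512.15 K.
T_C = 33 °C → 33 + 273.15 = 306.15 K.
η_rev = 1 − T_C/T_H = 1 − 306.15/512.15 = 0.402.

η ≈ 0.402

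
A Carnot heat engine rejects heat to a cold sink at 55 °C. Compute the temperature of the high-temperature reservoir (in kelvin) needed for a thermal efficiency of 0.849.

T_H ≈ 2170 K

T_C = 55 °C → 55 + 273.15 = 328.15 K.
From η = 1 − T_C/T_H, solving for T_H gives T_H = T_C/(1 − η) = 328.15/(1 − 0.849) = 2170 K.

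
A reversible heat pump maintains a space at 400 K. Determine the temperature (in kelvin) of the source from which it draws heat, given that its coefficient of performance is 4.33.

T_C ≈ 307.6 K

COP_HP = T_H/(T_H − T_C) ⇒ T_C = T_H·(COP_HP − 1)/COP_HP = 400.00 × (4.33 − 1)/4.33 = 307.6 K.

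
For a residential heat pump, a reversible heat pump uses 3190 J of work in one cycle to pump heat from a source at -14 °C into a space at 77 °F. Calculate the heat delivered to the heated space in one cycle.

T_H = 77 °F → (77 − 32) × 5/9 = 25.00 °C = 298.15 K.
T_C = -14 °C → -14 + 273.15 = 259.15 K.
Reversible heating COP: COP_HP = T_H/(T_H − T_C) = 298.15/39.00 = 7.6449.
Q_H = COP_HP · W = 7.6449 × 3190 = 24390 J.

Q_H ≈ 24390 J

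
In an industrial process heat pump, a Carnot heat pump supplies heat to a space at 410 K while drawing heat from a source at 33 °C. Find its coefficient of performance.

T_C = 33 °C → 33 + 273.15 = 306.15 K.
Reversible heating COP: COP_HP = T_H/(T_H − T_C) = 410.00/(410.00 − 306.15) = 3.95.

COP_HP ≈ 3.95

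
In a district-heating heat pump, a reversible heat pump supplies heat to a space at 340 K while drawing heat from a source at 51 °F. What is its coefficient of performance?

COP_HP ≈ 6.04

T_C = 51 °F → (51 − 32) × 5/9 = 10.56 °C = 283.71 K.
For a reversible heat pump, COP_HP = T_H/(T_H − T_C) = 340.00/(340.00 − 283.71) = 6.04.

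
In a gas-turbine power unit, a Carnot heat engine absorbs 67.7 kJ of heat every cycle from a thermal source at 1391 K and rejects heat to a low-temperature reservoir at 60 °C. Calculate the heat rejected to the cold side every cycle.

T_C = 60 °C → 60 + 273.15 = 333.15 K.
For a reversible engine, η = 1 − T_C/T_H = 1 − 333.15/1391.00 = 0.7605.
For a reversible cycle Q_C/Q_H = T_C/T_H, so Q_C = 67.7 × 333.15/1391.00 = 16.2 kJ.

Q_C ≈ 16.2 kJ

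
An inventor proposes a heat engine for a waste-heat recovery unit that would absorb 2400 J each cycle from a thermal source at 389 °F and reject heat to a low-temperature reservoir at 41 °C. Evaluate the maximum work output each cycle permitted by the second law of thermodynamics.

T_H = 389 °F → (389 − 32) × 5/9 = 198.33 °C = 471.48 K.
T_C = 41 °C → 41 + 273.15 = 314.15 K.
By the Carnot theorem, η_max = 1 − T_C/T_H = 1 − 314.15/471.48 = 0.3337.
W_max = η_max · Q_H = 0.3337 × 2400 = 800.9 J.

W_max ≈ 800.9 J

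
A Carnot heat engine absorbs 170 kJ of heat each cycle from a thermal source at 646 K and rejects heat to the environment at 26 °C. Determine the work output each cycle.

T_C = 26 °C → 26 + 273.15 = 299.15 K.
For a reversible engine, η = 1 − T_C/T_H = 1 − 299.15/646.00 = 0.5369.
W = η·Q_H = 0.5369 × 170 = 91.3 kJ.

W ≈ 91.3 kJ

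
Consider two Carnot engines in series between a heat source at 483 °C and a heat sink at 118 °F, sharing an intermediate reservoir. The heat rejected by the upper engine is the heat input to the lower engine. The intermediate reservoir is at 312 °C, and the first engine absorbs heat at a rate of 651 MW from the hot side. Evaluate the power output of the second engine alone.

Ẇ₂ ≈ 227.5 MW

T_H = 483 °C → 483 + 273.15 = 756.15 K.
T_C = 118 °F → (118 − 32) × 5/9 = 47.78 °C = 320.93 K.
T_m = 312 °C → 312 + 273.15 = 585.15 K.
Heat entering the second stage: Q_m = Q_H·(T_m/T_H) = 651 × 585.15/756.15 = 503.8 MW.
Second-stage efficiency η₂ = 1 − T_C/T_m = 1 − 320.93/585.15 = 0.4515, so W₂ = η₂·Q_m = 227.5 MW.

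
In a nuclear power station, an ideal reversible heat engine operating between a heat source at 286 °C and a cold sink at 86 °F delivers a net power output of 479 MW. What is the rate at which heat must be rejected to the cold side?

T_H = 286 °C → 286 + 273.15 = 559.15 K.
T_C = 86 °F → (86 − 32) × 5/9 = 30.00 °C = 303.15 K.
Carnot efficiency: η = 1 − T_C/T_H = 1 − 303.15/559.15 = 0.4578.
Since Q_C/Q_H = T_C/T_H and Q_H = W/η, Q_C = W·T_C/(T_H − T_C) = 479 × 303.15/256.00 = 567.2 MW.

Q̇_C ≈ 567.2 MW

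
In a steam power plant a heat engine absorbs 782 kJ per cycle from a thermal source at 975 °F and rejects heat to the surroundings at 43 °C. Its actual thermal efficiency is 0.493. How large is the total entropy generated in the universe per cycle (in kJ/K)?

ΔS_univ ≈ 0.273 kJ/K

T_H = 975 °F → (975 − 32) × 5/9 = 523.89 °C = 797.04 K.
T_C = 43 °C → 43 + 273.15 = 316.15 K.
W = η·Q_H = 0.493 × 782 = 385.5 kJ, so Q_C = Q_H − W = 396.5 kJ.
Entropy balance on the reservoirs: −Q_H/T_H = -0.9811 kJ/K, +Q_C/T_C = 1.254 kJ/K.
ΔS_univ = −Q_H/T_H + Q_C/T_C = 0.273 kJ/K (> 0, since η = 0.493 < η_Carnot = 0.603).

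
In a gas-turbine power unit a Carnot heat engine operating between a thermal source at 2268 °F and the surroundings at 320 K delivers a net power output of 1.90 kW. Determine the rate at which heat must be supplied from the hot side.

T_H = 2268 °F → (2268 − 32) × 5/9 = 1242.22 °C = 1515.37 K.
Since the cycle is reversible, η = 1 − T_C/T_H = 1 − 320.00/1515.37 = 0.7888.
Q_H = W/η = 1.90/0.7888 = 2.41 kW.

Q̇_H ≈ 2.41 kW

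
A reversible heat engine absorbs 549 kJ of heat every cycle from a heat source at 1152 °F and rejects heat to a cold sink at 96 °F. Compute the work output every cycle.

T_H = 1152 °F → (1152 − 32) × 5/9 = 622.22 °C = 895.37 K.
T_C = 96 °F → (96 − 32) × 5/9 = 35.56 °C = 308.71 K.
For a reversible engine, η = 1 − T_C/T_H = 1 − 308.71/895.37 = 0.6552.
W = η·Q_H = 0.6552 × 549 = 360 kJ.

W ≈ 360 kJ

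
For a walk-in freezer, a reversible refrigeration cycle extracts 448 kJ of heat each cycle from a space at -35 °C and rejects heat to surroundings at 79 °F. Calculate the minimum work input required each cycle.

T_H = 79 °F → (79 − 32) × 5/9 = 26.11 °C = 299.26 K.
T_C = -35 °C → -35 + 273.15 = 238.15 K.
The reversible coefficient of performance is COP_R = T_C/(T_H − T_C) = 238.15/61.11 = 3.8970.
W = Q_C/COP_R = 448/3.8970 = 115 kJ.

W_in ≈ 115 kJ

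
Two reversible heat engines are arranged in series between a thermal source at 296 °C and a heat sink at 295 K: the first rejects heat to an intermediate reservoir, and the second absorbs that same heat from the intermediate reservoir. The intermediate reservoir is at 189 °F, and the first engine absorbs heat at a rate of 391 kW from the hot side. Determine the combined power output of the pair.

Ẇ_total ≈ 188 kW

T_H = 296 °C → 296 + 273.15 = 569.15 K.
Two reversible stages in series are equivalent to a single Carnot engine between T_H and T_C, so η_total = 1 − T_C/T_H = 1 − 295.00/569.15 = 0.4817.
W_total = η_total · Q_H = 0.4817 × 391 = 188 kW.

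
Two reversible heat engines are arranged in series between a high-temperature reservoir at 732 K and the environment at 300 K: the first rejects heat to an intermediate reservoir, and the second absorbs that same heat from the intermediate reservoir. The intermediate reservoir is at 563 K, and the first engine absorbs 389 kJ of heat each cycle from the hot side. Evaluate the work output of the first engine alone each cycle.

First-stage efficiency η₁ = 1 − T_m/T_H = 1 − 563.00/732.00 = 0.2309.
W₁ = η₁·Q_H = 0.2309 × 389 = 89.8 kJ.

W₁ ≈ 89.8 kJ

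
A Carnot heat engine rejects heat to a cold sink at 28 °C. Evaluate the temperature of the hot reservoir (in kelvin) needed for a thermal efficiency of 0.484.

T_C = 28 °C → 28 + 273.15 = 301.15 K.
From η = 1 − T_C/T_H, solving for T_H gives T_H = T_C/(1 − η) = 301.15/(1 − 0.484) = 584 K.

T_H ≈ 584 K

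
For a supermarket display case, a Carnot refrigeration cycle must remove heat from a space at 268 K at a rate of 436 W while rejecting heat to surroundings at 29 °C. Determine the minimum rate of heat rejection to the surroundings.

T_H = 29 °C → 29 + 273.15 = 302.15 K.
For a reversible cycle Q_H/Q_C = T_H/T_C, so Q_H = Q_C·T_H/T_C = 436 × 302.15/268.00 = 492 W.

Q̇_H ≈ 492 W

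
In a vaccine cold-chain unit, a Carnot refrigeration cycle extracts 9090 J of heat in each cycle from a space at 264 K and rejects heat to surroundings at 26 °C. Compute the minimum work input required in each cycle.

T_H = 26 °C → 26 + 273.15 = 299.15 K.
For a reversible refrigerator, COP_R = T_C/(T_H − T_C) = 264.00/35.15 = 7.5107.
W = Q_C/COP_R = 9090/7.5107 = 1210 J.

W_in ≈ 1210 J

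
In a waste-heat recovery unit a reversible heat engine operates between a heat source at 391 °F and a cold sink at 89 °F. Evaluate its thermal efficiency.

η ≈ 0.355

T_H = 391 °F → (391 − 32) × 5/9 = 199.44 °C = 472.59 K.
T_C = 89 °F → (89 − 32) × 5/9 = 31.67 °C = 304.82 K.
η_rev = 1 − T_C/T_H = 1 − 304.82/472.59 = 0.355.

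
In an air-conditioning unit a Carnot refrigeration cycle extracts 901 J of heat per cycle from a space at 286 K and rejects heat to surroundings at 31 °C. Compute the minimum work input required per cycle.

T_H = 31 °C → 31 + 273.15 = 304.15 K.
For a reversible refrigerator, COP_R = T_C/(T_H − T_C) = 286.00/18.15 = 15.7576.
W = Q_C/COP_R = 901/15.7576 = 57.2 J.

W_in ≈ 57.2 J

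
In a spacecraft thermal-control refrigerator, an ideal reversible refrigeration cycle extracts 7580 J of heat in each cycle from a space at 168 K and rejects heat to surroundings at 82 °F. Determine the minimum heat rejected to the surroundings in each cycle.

T_H = 82 °F → (82 − 32) × 5/9 = 27.78 °C = 300.93 K.
For a reversible cycle Q_H/Q_C = T_H/T_C, so Q_H = Q_C·T_H/T_C = 7580 × 300.93/168.00 = 13600 J.

Q_H ≈ 13600 J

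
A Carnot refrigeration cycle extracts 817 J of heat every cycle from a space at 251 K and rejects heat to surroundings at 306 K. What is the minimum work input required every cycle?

W_in ≈ 179 J

For a reversible refrigerator, COP_R = T_C/(T_H − T_C) = 251.00/55.00 = 4.5636.
W = Q_C/COP_R = 817/4.5636 = 179 J.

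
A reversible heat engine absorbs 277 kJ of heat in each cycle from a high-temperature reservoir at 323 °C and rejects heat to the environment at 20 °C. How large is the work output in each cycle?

W ≈ 141 kJ

T_H = 323 °C → 323 + 273.15 = 596.15 K.
T_C = 20 °C → 20 + 273.15 = 293.15 K.
For a reversible engine, η = 1 − T_C/T_H = 1 − 293.15/596.15 = 0.5083.
W = η·Q_H = 0.5083 × 277 = 141 kJ.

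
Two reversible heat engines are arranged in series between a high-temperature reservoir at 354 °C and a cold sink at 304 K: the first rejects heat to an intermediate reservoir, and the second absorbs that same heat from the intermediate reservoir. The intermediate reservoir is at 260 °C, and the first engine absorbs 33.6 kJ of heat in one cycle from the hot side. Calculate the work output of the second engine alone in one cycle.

T_H = 354 °C → 354 + 273.15 = 627.15 K.
T_m = 260 °C → 260 + 273.15 = 533.15 K.
Heat entering the second stage: Q_m = Q_H·(T_m/T_H) = 33.6 × 533.15/627.15 = 28.6 kJ.
Second-stage efficiency η₂ = 1 − T_C/T_m = 1 − 304.00/533.15 = 0.4298, so W₂ = η₂·Q_m = 12.3 kJ.

W₂ ≈ 12.3 kJ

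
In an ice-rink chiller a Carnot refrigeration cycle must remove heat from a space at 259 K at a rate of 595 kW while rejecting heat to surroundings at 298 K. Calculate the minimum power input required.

Ẇ_in ≈ 89.6 kW

The reversible coefficient of performance is COP_R = T_C/(T_H − T_C) = 259.00/39.00 = 6.6410.
W = Q_C/COP_R = 595/6.6410 = 89.6 kW.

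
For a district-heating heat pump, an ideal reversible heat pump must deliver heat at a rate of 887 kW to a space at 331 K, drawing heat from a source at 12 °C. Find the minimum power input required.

T_C = 12 °C → 12 + 273.15 = 285.15 K.
For a reversible heat pump, COP_HP = T_H/(T_H − T_C) = 331.00/45.85 = 7.2192.
W = Q_H/COP_HP = 887/7.2192 = 122.9 kW.

Ẇ_in ≈ 122.9 kW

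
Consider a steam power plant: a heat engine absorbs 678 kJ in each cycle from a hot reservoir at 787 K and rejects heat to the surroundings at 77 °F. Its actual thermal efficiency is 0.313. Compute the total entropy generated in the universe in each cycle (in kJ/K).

ΔS_univ ≈ 0.701 kJ/K

T_C = 77 °F → (77 − 32) × 5/9 = 25.00 °C = 298.15 K.
W = η·Q_H = 0.313 × 678 = 212.2 kJ, so Q_C = Q_H − W = 465.8 kJ.
Reservoir entropy changes: ΔS_H = −Q_H/T_H = −678/787.00 = -0.8615 kJ/K and ΔS_C = +Q_C/T_C = 465.8/298.15 = 1.562 kJ/K.
ΔS_univ = −Q_H/T_H + Q_C/T_C = 0.701 kJ/K (> 0, since η = 0.313 < η_Carnot = 0.621).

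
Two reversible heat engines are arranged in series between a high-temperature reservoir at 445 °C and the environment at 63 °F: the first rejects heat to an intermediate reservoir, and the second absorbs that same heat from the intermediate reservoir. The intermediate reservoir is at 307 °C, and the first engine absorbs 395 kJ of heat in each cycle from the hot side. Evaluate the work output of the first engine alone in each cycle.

W₁ ≈ 75.90 kJ

T_H = 445 °C → 445 + 273.15 = 718.15 K.
T_C = 63 °F → (63 − 32) × 5/9 = 17.22 °C = 290.37 K.
T_m = 307 °C → 307 + 273.15 = 580.15 K.
First-stage efficiency η₁ = 1 − T_m/T_H = 1 − 580.15/718.15 = 0.1922.
W₁ = η₁·Q_H = 0.1922 × 395 = 75.90 kJ.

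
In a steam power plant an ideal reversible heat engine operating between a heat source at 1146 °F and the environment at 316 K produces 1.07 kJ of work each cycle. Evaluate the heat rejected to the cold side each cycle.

T_H = 1146 °F → (1146 − 32) × 5/9 = 618.89 °C = 892.04 K.
η_rev = 1 − T_C/T_H = 1 − 316.00/892.04 = 0.6458.
Since Q_C/Q_H = T_C/T_H and Q_H = W/η, Q_C = W·T_C/(T_H − T_C) = 1.07 × 316.00/576.04 = 0.587 kJ.

Q_C ≈ 0.587 kJ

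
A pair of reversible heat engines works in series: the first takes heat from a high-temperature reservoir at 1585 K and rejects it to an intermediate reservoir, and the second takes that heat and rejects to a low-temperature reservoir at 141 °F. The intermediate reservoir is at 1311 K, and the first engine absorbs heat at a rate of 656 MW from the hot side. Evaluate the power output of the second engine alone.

Ẇ₂ ≈ 404 MW

T_C = 141 °F → (141 − 32) × 5/9 = 60.56 °C = 333.71 K.
Heat entering the second stage: Q_m = Q_H·(T_m/T_H) = 656 × 1311.00/1585.00 = 543 MW.
Second-stage efficiency η₂ = 1 − T_C/T_m = 1 − 333.71/1311.00 = 0.7455, so W₂ = η₂·Q_m = 404 MW.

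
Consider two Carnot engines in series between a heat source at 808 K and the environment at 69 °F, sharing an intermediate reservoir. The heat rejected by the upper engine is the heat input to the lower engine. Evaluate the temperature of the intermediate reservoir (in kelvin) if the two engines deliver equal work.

T_C = 69 °F → (69 − 32) × 5/9 = 20.56 °C = 293.71 K.
For reversible stages Q_m = Q_H·(T_m/T_H). Setting W₁ = Q_H(1 − T_m/T_H) equal to W₂ = Q_m(1 − T_C/T_m) = Q_H·(T_m − T_C)/T_H gives T_H − T_m = T_m − T_C, so T_m = (T_H + T_C)/2 = (808.00 + 293.71)/2 = 550.9 K.

T_m ≈ 550.9 K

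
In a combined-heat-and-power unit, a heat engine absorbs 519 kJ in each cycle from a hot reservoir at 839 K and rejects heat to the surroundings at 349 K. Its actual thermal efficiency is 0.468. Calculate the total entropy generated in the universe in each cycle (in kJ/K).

ΔS_univ ≈ 0.1725 kJ/K

W = η·Q_H = 0.468 × 519 = 242.9 kJ, so Q_C = Q_H − W = 276.1 kJ.
Reservoir entropy changes: ΔS_H = −Q_H/T_H = −519/839.00 = -0.6186 kJ/K and ΔS_C = +Q_C/T_C = 276.1/349.00 = 0.7911 kJ/K.
ΔS_univ = −Q_H/T_H + Q_C/T_C = 0.1725 kJ/K (> 0, since η = 0.468 < η_Carnot = 0.584).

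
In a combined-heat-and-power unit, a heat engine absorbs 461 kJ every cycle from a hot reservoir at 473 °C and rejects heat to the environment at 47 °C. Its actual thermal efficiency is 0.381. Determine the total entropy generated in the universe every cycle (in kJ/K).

ΔS_univ ≈ 0.273 kJ/K

T_H = 473 °C → 473 + 273.15 = 746.15 K.
T_C = 47 °C → 47 + 273.15 = 320.15 K.
W = η·Q_H = 0.381 × 461 = 175.6 kJ, so Q_C = Q_H − W = 285.4 kJ.
Reservoir entropy changes: ΔS_H = −Q_H/T_H = −461/746.15 = -0.6178 kJ/K and ΔS_C = +Q_C/T_C = 285.4/320.15 = 0.8913 kJ/K.
ΔS_univ = −Q_H/T_H + Q_C/T_C = 0.273 kJ/K (> 0, since η = 0.381 < η_Carnot = 0.571).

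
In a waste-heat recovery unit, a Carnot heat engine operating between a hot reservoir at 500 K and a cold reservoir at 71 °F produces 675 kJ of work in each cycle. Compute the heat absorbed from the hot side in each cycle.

Q_H ≈ 1640 kJ

T_C = 71 °F → (71 − 32) × 5/9 = 21.67 °C = 294.82 K.
For a reversible engine, η = 1 − T_C/T_H = 1 − 294.82/500.00 = 0.4104.
Q_H = W/η = 675/0.4104 = 1640 kJ.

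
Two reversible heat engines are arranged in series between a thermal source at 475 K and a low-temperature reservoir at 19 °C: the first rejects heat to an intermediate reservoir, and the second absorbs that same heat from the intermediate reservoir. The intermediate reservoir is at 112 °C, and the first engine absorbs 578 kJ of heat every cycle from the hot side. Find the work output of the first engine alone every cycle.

T_C = 19 °C → 19 + 273.15 = 292.15 K.
T_m = 112 °C → 112 + 273.15 = 385.15 K.
First-stage efficiency η₁ = 1 − T_m/T_H = 1 − 385.15/475.00 = 0.1892.
W₁ = η₁·Q_H = 0.1892 × 578 = 109 kJ.

W₁ ≈ 109 kJ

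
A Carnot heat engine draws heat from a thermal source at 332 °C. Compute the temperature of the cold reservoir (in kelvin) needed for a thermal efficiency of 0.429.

T_C ≈ 346 K

T_H = 332 °C → 332 + 273.15 = 605.15 K.
From η = 1 − T_C/T_H, T_C = T_H·(1 − η) = 605.15 × (1 − 0.429) = 346 K.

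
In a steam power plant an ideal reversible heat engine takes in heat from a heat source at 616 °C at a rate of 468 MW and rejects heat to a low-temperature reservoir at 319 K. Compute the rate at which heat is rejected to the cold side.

Q̇_C ≈ 168 MW

T_H = 616 °C → 616 + 273.15 = 889.15 K.
Since the cycle is reversible, η = 1 − T_C/T_H = 1 − 319.00/889.15 = 0.6412.
For a reversible cycle Q_C/Q_H = T_C/T_H, so Q_C = 468 × 319.00/889.15 = 168 MW.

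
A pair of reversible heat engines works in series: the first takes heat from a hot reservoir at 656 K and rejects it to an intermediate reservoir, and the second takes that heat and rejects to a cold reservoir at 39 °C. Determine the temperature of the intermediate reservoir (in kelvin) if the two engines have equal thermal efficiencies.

T_C = 39 °C → 39 + 273.15 = 312.15 K.
Equal efficiencies require 1 − T_m/T_H = 1 − T_C/T_m, i.e. T_m/T_H = T_C/T_m, so T_m = √(T_H·T_C) = √(656.00 × 312.15) = 453 K.

T_m ≈ 453 K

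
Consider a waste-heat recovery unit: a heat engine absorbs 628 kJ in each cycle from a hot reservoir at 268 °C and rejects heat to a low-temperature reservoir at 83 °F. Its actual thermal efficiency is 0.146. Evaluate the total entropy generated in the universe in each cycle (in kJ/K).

T_H = 268 °C → 268 + 273.15 = 541.15 K.
T_C = 83 °F → (83 − 32) × 5/9 = 28.33 °C = 301.48 K.
W = η·Q_H = 0.146 × 628 = 91.69 kJ, so Q_C = Q_H − W = 536.3 kJ.
The hot reservoir loses entropy Q_H/T_H = 628/541.15 = 1.160 kJ/K; the cold reservoir gains Q_C/T_C = 536.3/301.48 = 1.779 kJ/K.
ΔS_univ = −Q_H/T_H + Q_C/T_C = 0.6184 kJ/K (> 0, since η = 0.146 < η_Carnot = 0.443).

ΔS_univ ≈ 0.6184 kJ/K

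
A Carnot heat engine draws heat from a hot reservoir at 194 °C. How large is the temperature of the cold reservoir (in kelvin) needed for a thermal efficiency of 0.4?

T_C ≈ 280 K

T_H = 194 °C → 194 + 273.15 = 467.15 K.
From η = 1 − T_C/T_H, T_C = T_H·(1 − η) = 467.15 × (1 − 0.4) = 280 K.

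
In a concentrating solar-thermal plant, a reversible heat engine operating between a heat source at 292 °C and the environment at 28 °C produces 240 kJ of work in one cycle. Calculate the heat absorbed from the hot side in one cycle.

T_H = 292 °C → 292 + 273.15 = 565.15 K.
T_C = 28 °C → 28 + 273.15 = 301.15 K.
For a reversible engine, η = 1 − T_C/T_H = 1 − 301.15/565.15 = 0.4671.
Q_H = W/η = 240/0.4671 = 513.8 kJ.

Q_H ≈ 513.8 kJ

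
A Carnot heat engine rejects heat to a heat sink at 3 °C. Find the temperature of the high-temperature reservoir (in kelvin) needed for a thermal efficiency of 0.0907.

T_C = 3 °C → 3 + 273.15 = 276.15 K.
From η = 1 − T_C/T_H, solving for T_H gives T_H = T_C/(1 − η) = 276.15/(1 − 0.0907) = 304 K.

T_H ≈ 304 K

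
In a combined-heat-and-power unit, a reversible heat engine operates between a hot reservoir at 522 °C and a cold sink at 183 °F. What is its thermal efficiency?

η ≈ 0.551

T_H = 522 °C → 522 + 273.15 = 795.15 K.
T_C = 183 °F → (183 − 32) × 5/9 = 83.89 °C = 357.04 K.
Since the cycle is reversible, η = 1 − T_C/T_H = 1 − 357.04/795.15 = 0.551.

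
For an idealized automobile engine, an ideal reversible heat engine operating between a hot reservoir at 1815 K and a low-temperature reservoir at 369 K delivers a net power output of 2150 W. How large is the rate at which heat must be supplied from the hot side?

η_rev = 1 − T_C/T_H = 1 − 369.00/1815.00 = 0.7967.
Q_H = W/η = 2150/0.7967 = 2699 W.

Q̇_H ≈ 2699 W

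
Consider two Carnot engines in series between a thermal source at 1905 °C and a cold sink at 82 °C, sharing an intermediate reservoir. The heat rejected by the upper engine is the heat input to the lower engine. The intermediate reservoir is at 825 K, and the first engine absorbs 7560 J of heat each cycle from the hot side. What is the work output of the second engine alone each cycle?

T_H = 1905 °C → 1905 + 273.15 = 2178.15 K.
T_C = 82 °C → 82 + 273.15 = 355.15 K.
Heat entering the second stage: Q_m = Q_H·(T_m/T_H) = 7560 × 825.00/2178.15 = 2860 J.
Second-stage efficiency η₂ = 1 − T_C/T_m = 1 − 355.15/825.00 = 0.5695, so W₂ = η₂·Q_m = 1630 J.

W₂ ≈ 1630 J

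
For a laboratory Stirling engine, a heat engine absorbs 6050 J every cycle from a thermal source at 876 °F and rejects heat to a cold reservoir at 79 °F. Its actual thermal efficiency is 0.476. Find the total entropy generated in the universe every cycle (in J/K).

ΔS_univ ≈ 2.440 J/K

T_H = 876 °F → (876 − 32) × 5/9 = 468.89 °C = 742.04 K.
T_C = 79 °F → (79 − 32) × 5/9 = 26.11 °C = 299.26 K.
W = η·Q_H = 0.476 × 6050 = 2880 J, so Q_C = Q_H − W = 3170 J.
Reservoir entropy changes: ΔS_H = −Q_H/T_H = −6050/742.04 = -8.153 J/K and ΔS_C = +Q_C/T_C = 3170/299.26 = 10.59 J/K.
ΔS_univ = −Q_H/T_H + Q_C/T_C = 2.440 J/K (> 0, since η = 0.476 < η_Carnot = 0.597).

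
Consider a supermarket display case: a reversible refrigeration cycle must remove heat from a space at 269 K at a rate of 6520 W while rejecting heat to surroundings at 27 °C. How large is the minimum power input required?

Ẇ_in ≈ 755 W

T_H = 27 °C → 27 + 273.15 = 300.15 K.
COP_R = T_C/(T_H − T_C) = 269.00/31.15 = 8.6356.
W = Q_C/COP_R = 6520/8.6356 = 755 W.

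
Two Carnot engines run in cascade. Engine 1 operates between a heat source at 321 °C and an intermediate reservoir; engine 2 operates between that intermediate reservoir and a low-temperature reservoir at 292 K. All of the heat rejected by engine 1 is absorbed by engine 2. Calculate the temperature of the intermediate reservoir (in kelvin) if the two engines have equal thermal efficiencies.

T_m ≈ 416.5 K

T_H = 321 °C → 321 + 273.15 = 594.15 K.
Equal efficiencies require 1 − T_m/T_H = 1 − T_C/T_m, i.e. T_m/T_H = T_C/T_m, so T_m = √(T_H·T_C) = √(594.15 × 292.00) = 416.5 K.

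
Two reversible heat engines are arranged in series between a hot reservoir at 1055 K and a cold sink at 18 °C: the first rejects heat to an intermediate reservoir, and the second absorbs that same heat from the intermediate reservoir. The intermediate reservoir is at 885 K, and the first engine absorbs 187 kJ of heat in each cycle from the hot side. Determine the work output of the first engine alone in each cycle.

T_C = 18 °C → 18 + 273.15 = 291.15 K.
First-stage efficiency η₁ = 1 − T_m/T_H = 1 − 885.00/1055.00 = 0.1611.
W₁ = η₁·Q_H = 0.1611 × 187 = 30.1 kJ.

W₁ ≈ 30.1 kJ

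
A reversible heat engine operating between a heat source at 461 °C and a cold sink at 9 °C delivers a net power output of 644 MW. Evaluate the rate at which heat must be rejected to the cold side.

Q̇_C ≈ 402.0 MW

T_H = 461 °C → 461 + 273.15 = 734.15 K.
T_C = 9 °C → 9 + 273.15 = 282.15 K.
The Carnot efficiency is η = 1 − T_C/T_H = 1 − 282.15/734.15 = 0.6157.
Since Q_C/Q_H = T_C/T_H and Q_H = W/η, Q_C = W·T_C/(T_H − T_C) = 644 × 282.15/452.00 = 402.0 MW.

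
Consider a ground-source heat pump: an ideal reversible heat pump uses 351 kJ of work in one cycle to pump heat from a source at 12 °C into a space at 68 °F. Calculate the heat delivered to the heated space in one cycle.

T_H = 68 °F → (68 − 32) × 5/9 = 20.00 °C = 293.15 K.
T_C = 12 °C → 12 + 273.15 = 285.15 K.
The Carnot heat-pump COP is COP_HP = T_H/(T_H − T_C) = 293.15/8.00 = 36.6437.
Q_H = COP_HP · W = 36.6437 × 351 = 12900 kJ.

Q_H ≈ 12900 kJ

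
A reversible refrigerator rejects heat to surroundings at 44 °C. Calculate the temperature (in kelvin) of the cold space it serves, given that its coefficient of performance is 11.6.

T_C ≈ 292.0 K

T_H = 44 °C → 44 + 273.15 = 317.15 K.
COP_R = T_C/(T_H − T_C) ⇒ T_C = T_H·COP_R/(1 + COP_R) = 317.15 × 11.6/(1 + 11.6) = 292.0 K.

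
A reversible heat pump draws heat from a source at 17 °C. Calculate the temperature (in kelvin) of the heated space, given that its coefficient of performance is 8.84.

T_C = 17 °C → 17 + 273.15 = 290.15 K.
COP_HP = T_H/(T_H − T_C) ⇒ T_H = T_C·COP_HP/(COP_HP − 1) = 290.15 × 8.84/(8.84 − 1) = 327.2 K.

T_H ≈ 327.2 K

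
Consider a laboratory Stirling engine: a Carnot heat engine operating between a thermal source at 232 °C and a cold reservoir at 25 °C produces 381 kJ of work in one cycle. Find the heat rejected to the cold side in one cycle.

T_H = 232 °C → 232 + 273.15 = 505.15 K.
T_C = 25 °C → 25 + 273.15 = 298.15 K.
Carnot efficiency: η = 1 − T_C/T_H = 1 − 298.15/505.15 = 0.4098.
Since Q_C/Q_H = T_C/T_H and Q_H = W/η, Q_C = W·T_C/(T_H − T_C) = 381 × 298.15/207.00 = 548.8 kJ.

Q_C ≈ 548.8 kJ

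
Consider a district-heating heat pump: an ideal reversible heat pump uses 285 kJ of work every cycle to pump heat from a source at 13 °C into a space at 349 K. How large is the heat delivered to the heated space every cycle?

T_C = 13 °C → 13 + 273.15 = 286.15 K.
For a reversible heat pump, COP_HP = T_H/(T_H − T_C) = 349.00/62.85 = 5.5529.
Q_H = COP_HP · W = 5.5529 × 285 = 1580 kJ.

Q_H ≈ 1580 kJ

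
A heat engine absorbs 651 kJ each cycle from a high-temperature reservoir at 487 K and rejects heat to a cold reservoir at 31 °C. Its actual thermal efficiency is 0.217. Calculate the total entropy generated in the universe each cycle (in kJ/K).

ΔS_univ ≈ 0.3392 kJ/K

T_C = 31 °C → 31 + 273.15 = 304.15 K.
W = η·Q_H = 0.217 × 651 = 141.3 kJ, so Q_C = Q_H − W = 509.7 kJ.
The hot reservoir loses entropy Q_H/T_H = 651/487.00 = 1.337 kJ/K; the cold reservoir gains Q_C/T_C = 509.7/304.15 = 1.676 kJ/K.
ΔS_univ = −Q_H/T_H + Q_C/T_C = 0.3392 kJ/K (> 0, since η = 0.217 < η_Carnot = 0.375).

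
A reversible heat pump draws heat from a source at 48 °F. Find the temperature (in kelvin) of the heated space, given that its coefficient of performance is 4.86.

T_C = 48 °F → (48 − 32) × 5/9 = 8.89 °C = 282.04 K.
COP_HP = T_H/(T_H − T_C) ⇒ T_H = T_C·COP_HP/(COP_HP − 1) = 282.04 × 4.86/(4.86 − 1) = 355 K.

T_H ≈ 355 K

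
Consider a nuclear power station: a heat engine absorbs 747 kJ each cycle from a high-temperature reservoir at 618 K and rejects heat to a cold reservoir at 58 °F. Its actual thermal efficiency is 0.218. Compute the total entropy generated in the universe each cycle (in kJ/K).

ΔS_univ ≈ 0.822 kJ/K

T_C = 58 °F → (58 − 32) × 5/9 = 14.44 °C = 287.59 K.
W = η·Q_H = 0.218 × 747 = 162.8 kJ, so Q_C = Q_H − W = 584.2 kJ.
Reservoir entropy changes: ΔS_H = −Q_H/T_H = −747/618.00 = -1.209 kJ/K and ΔS_C = +Q_C/T_C = 584.2/287.59 = 2.031 kJ/K.
ΔS_univ = −Q_H/T_H + Q_C/T_C = 0.822 kJ/K (> 0, since η = 0.218 < η_Carnot = 0.535).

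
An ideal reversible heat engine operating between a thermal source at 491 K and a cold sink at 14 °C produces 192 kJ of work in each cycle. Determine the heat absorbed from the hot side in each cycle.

T_C = 14 °C → 14 + 273.15 = 287.15 K.
The Carnot efficiency is η = 1 − T_C/T_H = 1 − 287.15/491.00 = 0.4152.
Q_H = W/η = 192/0.4152 = 462.5 kJ.

Q_H ≈ 462.5 kJ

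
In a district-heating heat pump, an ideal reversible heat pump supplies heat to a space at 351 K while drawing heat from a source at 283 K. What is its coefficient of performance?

COP_HP = T_H/(T_H − T_C) = 351.00/(351.00 − 283.00) = 5.16.

COP_HP ≈ 5.16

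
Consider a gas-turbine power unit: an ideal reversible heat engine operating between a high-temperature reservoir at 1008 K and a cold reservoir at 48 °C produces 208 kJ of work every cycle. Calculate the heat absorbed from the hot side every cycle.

T_C = 48 °C → 48 + 273.15 = 321.15 K.
η_rev = 1 − T_C/T_H = 1 − 321.15/1008.00 = 0.6814.
Q_H = W/η = 208/0.6814 = 305 kJ.

Q_H ≈ 305 kJ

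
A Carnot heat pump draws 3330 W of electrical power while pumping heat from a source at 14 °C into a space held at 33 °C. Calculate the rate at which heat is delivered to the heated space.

T_H = 33 °C → 33 + 273.15 = 306.15 K.
T_C = 14 °C → 14 + 273.15 = 287.15 K.
For a reversible heat pump, COP_HP = T_H/(T_H − T_C) = 306.15/19.00 = 16.1132.
Q_H = COP_HP · W = 16.1132 × 3330 = 53700 W.

Q̇_H ≈ 53700 W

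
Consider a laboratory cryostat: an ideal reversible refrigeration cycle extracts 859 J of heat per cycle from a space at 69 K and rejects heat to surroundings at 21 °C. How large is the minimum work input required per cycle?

T_H = 21 °C → 21 + 273.15 = 294.15 K.
COP_R = T_C/(T_H − T_C) = 69.00/225.15 = 0.3065.
W = Q_C/COP_R = 859/0.3065 = 2803 J.

W_in ≈ 2803 J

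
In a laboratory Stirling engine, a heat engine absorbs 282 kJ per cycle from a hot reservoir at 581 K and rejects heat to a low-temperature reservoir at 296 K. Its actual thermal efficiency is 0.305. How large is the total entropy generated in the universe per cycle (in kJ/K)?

W = η·Q_H = 0.305 × 282 = 86.01 kJ, so Q_C = Q_H − W = 196.0 kJ.
The hot reservoir loses entropy Q_H/T_H = 282/581.00 = 0.4854 kJ/K; the cold reservoir gains Q_C/T_C = 196.0/296.00 = 0.6621 kJ/K.
ΔS_univ = −Q_H/T_H + Q_C/T_C = 0.177 kJ/K (> 0, since η = 0.305 < η_Carnot = 0.491).

ΔS_univ ≈ 0.177 kJ/K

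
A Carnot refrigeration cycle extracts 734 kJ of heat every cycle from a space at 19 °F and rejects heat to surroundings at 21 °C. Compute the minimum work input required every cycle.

W_in ≈ 77.90 kJ

T_H = 21 °C → 21 + 273.15 = 294.15 K.
T_C = 19 °F → (19 − 32) × 5/9 = -7.22 °C = 265.93 K.
COP_R = T_C/(T_H − T_C) = 265.93/28.22 = 9.4226.
W = Q_C/COP_R = 734/9.4226 = 77.90 kJ.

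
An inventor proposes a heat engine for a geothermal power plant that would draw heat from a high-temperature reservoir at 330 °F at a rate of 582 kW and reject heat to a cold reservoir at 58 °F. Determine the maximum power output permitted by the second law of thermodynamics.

T_H = 330 °F → (330 − 32) × 5/9 = 165.56 °C = 438.71 K.
T_C = 58 °F → (58 − 32) × 5/9 = 14.44 °C = 287.59 K.
The second-law ceiling is the Carnot efficiency, η_max = 1 − T_C/T_H = 1 − 287.59/438.71 = 0.3444.
W_max = η_max · Q_H = 0.3444 × 582 = 200 kW.

Ẇ_max ≈ 200 kW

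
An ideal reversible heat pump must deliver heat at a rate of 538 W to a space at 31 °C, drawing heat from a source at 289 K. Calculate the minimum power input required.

T_H = 31 °C → 31 + 273.15 = 304.15 K.
The Carnot heat-pump COP is COP_HP = T_H/(T_H − T_C) = 304.15/15.15 = 20.0759.
W = Q_H/COP_HP = 538/20.0759 = 26.8 W.

Ẇ_in ≈ 26.8 W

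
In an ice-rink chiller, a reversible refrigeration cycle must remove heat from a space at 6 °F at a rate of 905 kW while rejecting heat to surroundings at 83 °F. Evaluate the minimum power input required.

T_H = 83 °F → (83 − 32) × 5/9 = 28.33 °C = 301.48 K.
T_C = 6 °F → (6 − 32) × 5/9 = -14.44 °C = 258.71 K.
Carnot COP: COP_R = T_C/(T_H − T_C) = 258.71/42.78 = 6.0477.
W = Q_C/COP_R = 905/6.0477 = 149.6 kW.

Ẇ_in ≈ 149.6 kW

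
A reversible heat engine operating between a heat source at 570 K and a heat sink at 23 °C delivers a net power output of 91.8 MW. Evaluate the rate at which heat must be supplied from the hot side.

T_C = 23 °C → 23 + 273.15 = 296.15 K.
Carnot efficiency: η = 1 − T_C/T_H = 1 − 296.15/570.00 = 0.4804.
Q_H = W/η = 91.8/0.4804 = 191 MW.

Q̇_H ≈ 191 MW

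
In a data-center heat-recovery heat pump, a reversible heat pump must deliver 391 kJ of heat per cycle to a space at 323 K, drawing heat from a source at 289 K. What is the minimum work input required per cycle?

COP_HP = T_H/(T_H − T_C) = 323.00/34.00 = 9.5000.
W = Q_H/COP_HP = 391/9.5000 = 41.16 kJ.

W_in ≈ 41.16 kJ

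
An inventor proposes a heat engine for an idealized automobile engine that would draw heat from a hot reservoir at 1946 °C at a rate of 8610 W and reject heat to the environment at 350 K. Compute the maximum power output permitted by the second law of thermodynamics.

Ẇ_max ≈ 7250 W

T_H = 1946 °C → 1946 + 273.15 = 2219.15 K.
By the Carnot theorem, η_max = 1 − T_C/T_H = 1 − 350.00/2219.15 = 0.8423.
W_max = η_max · Q_H = 0.8423 × 8610 = 7250 W.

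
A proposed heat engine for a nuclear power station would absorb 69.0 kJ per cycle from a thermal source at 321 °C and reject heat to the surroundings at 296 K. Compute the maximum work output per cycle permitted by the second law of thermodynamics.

W_max ≈ 34.62 kJ

T_H = 321 °C → 321 + 273.15 = 594.15 K.
By the Carnot theorem, η_max = 1 − T_C/T_H = 1 − 296.00/594.15 = 0.5018.
W_max = η_max · Q_H = 0.5018 × 69.0 = 34.62 kJ.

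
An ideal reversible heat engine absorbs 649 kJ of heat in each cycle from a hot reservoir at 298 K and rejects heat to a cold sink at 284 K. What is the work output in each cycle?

W ≈ 30.5 kJ

Since the cycle is reversible, η = 1 − T_C/T_H = 1 − 284.00/298.00 = 0.0470.
W = η·Q_H = 0.0470 × 649 = 30.5 kJ.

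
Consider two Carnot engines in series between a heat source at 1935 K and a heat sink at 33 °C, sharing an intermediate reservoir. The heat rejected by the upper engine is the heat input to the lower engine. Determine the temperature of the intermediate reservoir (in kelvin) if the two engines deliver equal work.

T_m ≈ 1120 K

T_C = 33 °C → 33 + 273.15 = 306.15 K.
For reversible stages Q_m = Q_H·(T_m/T_H). Setting W₁ = Q_H(1 − T_m/T_H) equal to W₂ = Q_m(1 − T_C/T_m) = Q_H·(T_m − T_C)/T_H gives T_H − T_m = T_m − T_C, so T_m = (T_H + T_C)/2 = (1935.00 + 306.15)/2 = 1120 K.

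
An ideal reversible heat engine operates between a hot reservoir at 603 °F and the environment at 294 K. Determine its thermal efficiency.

T_H = 603 °F → (603 − 32) × 5/9 = 317.22 °C = 590.37 K.
η_rev = 1 − T_C/T_H = 1 − 294.00/590.37 = 0.502.

η ≈ 0.502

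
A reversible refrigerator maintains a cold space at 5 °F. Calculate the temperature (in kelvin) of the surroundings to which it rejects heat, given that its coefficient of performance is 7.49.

T_H ≈ 293 K

T_C = 5 °F → (5 − 32) × 5/9 = -15.00 °C = 258.15 K.
COP_R = T_C/(T_H − T_C) ⇒ T_H = T_C·(1 + 1/COP_R) = 258.15 × (1 + 1/7.49) = 293 K.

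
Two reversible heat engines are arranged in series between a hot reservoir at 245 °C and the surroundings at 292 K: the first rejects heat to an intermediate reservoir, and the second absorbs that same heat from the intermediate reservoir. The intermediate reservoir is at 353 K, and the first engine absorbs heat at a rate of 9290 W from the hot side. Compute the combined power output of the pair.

Ẇ_total ≈ 4050 W

T_H = 245 °C → 245 + 273.15 = 518.15 K.
Two reversible stages in series are equivalent to a single Carnot engine between T_H and T_C, so η_total = 1 − T_C/T_H = 1 − 292.00/518.15 = 0.4365.
W_total = η_total · Q_H = 0.4365 × 9290 = 4050 W.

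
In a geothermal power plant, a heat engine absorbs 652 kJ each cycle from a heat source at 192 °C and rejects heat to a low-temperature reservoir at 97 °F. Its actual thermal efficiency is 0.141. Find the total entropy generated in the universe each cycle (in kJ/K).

ΔS_univ ≈ 0.409 kJ/K

T_H = 192 °C → 192 + 273.15 = 465.15 K.
T_C = 97 °F → (97 − 32) × 5/9 = 36.11 °C = 309.26 K.
W = η·Q_H = 0.141 × 652 = 91.93 kJ, so Q_C = Q_H − W = 560.1 kJ.
Entropy balance on the reservoirs: −Q_H/T_H = -1.402 kJ/K, +Q_C/T_C = 1.811 kJ/K.
ΔS_univ = −Q_H/T_H + Q_C/T_C = 0.409 kJ/K (> 0, since η = 0.141 < η_Carnot = 0.335).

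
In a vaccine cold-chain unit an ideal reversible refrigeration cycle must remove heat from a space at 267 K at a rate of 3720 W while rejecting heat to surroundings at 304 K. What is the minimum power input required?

For a reversible refrigerator, COP_R = T_C/(T_H − T_C) = 267.00/37.00 = 7.2162.
W = Q_C/COP_R = 3720/7.2162 = 515.5 W.

Ẇ_in ≈ 515.5 W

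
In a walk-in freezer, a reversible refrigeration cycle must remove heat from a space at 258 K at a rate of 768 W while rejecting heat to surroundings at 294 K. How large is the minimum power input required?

Ẇ_in ≈ 107.2 W

For a reversible refrigerator, COP_R = T_C/(T_H − T_C) = 258.00/36.00 = 7.1667.
W = Q_C/COP_R = 768/7.1667 = 107.2 W.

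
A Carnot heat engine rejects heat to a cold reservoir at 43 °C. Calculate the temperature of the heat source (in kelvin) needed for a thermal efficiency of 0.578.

T_H ≈ 749.2 K

T_C = 43 °C → 43 + 273.15 = 316.15 K.
From η = 1 − T_C/T_H, solving for T_H gives T_H = T_C/(1 − η) = 316.15/(1 − 0.578) = 749.2 K.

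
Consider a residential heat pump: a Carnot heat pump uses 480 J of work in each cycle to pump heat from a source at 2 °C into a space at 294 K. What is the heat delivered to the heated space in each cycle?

T_C = 2 °C → 2 + 273.15 = 275.15 K.
The Carnot heat-pump COP is COP_HP = T_H/(T_H − T_C) = 294.00/18.85 = 15.5968.
Q_H = COP_HP · W = 15.5968 × 480 = 7490 J.

Q_H ≈ 7490 J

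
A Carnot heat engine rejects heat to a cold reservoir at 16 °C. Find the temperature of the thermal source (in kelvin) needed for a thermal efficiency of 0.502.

T_H ≈ 580.6 K

T_C = 16 °C → 16 + 273.15 = 289.15 K.
From η = 1 − T_C/T_H, solving for T_H gives T_H = T_C/(1 − η) = 289.15/(1 − 0.502) = 580.6 K.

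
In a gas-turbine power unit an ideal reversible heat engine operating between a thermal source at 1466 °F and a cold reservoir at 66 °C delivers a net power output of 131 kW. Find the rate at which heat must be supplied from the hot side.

T_H = 1466 °F → (1466 − 32) × 5/9 = 796.67 °C = 1069.82 K.
T_C = 66 °C → 66 + 273.15 = 339.15 K.
Carnot efficiency: η = 1 − T_C/T_H = 1 − 339.15/1069.82 = 0.6830.
Q_H = W/η = 131/0.6830 = 192 kW.

Q̇_H ≈ 192 kW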